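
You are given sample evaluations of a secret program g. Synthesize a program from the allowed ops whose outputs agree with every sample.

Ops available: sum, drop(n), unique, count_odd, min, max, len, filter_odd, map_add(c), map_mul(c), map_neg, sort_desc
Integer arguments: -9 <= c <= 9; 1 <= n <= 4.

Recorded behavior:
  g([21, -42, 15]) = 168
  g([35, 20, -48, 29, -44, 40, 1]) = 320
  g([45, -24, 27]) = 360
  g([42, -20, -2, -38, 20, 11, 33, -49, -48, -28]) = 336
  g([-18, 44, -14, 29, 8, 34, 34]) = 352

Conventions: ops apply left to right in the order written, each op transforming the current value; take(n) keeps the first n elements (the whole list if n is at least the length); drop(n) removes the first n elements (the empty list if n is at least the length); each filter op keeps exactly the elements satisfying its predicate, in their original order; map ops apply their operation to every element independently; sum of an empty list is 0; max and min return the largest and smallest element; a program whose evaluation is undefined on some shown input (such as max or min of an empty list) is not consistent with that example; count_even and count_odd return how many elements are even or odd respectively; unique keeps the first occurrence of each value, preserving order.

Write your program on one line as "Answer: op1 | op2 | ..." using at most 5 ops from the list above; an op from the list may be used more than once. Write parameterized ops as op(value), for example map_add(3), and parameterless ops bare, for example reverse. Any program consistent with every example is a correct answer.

map_mul(-8) | unique | map_neg | max

Check, running the answer program on each example:
  [21, -42, 15] -> [-168, 336, -120] -> [-168, 336, -120] -> [168, -336, 120] -> 168
  [35, 20, -48, 29, -44, 40, 1] -> [-280, -160, 384, -232, 352, -320, -8] -> [-280, -160, 384, -232, 352, -320, -8] -> [280, 160, -384, 232, -352, 320, 8] -> 320
  [45, -24, 27] -> [-360, 192, -216] -> [-360, 192, -216] -> [360, -192, 216] -> 360
  [42, -20, -2, -38, 20, 11, 33, -49, -48, -28] -> [-336, 160, 16, 304, -160, -88, -264, 392, 384, 224] -> [-336, 160, 16, 304, -160, -88, -264, 392, 384, 224] -> [336, -160, -16, -304, 160, 88, 264, -392, -384, -224] -> 336
  [-18, 44, -14, 29, 8, 34, 34] -> [144, -352, 112, -232, -64, -272, -272] -> [144, -352, 112, -232, -64, -272] -> [-144, 352, -112, 232, 64, 272] -> 352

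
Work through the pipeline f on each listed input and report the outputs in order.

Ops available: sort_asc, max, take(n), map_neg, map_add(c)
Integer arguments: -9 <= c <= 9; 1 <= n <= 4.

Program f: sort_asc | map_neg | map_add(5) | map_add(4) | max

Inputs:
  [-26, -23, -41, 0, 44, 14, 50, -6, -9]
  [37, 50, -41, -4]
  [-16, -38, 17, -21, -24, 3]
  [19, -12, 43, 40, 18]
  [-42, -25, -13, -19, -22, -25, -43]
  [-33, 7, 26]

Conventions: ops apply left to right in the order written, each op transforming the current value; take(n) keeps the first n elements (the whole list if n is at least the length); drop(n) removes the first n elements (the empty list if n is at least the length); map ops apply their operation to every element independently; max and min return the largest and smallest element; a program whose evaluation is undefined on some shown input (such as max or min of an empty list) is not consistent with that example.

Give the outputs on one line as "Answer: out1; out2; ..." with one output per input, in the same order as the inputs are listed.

50; 50; 47; 21; 52; 42

Execution, op by op:
  [-26, -23, -41, 0, 44, 14, 50, -6, -9] -> [-41, -26, -23, -9, -6, 0, 14, 44, 50] -> [41, 26, 23, 9, 6, 0, -14, -44, -50] -> [46, 31, 28, 14, 11, 5, -9, -39, -45] -> [50, 35, 32, 18, 15, 9, -5, -35, -41] -> 50
  [37, 50, -41, -4] -> [-41, -4, 37, 50] -> [41, 4, -37, -50] -> [46, 9, -32, -45] -> [50, 13, -28, -41] -> 50
  [-16, -38, 17, -21, -24, 3] -> [-38, -24, -21, -16, 3, 17] -> [38, 24, 21, 16, -3, -17] -> [43, 29, 26, 21, 2, -12] -> [47, 33, 30, 25, 6, -8] -> 47
  [19, -12, 43, 40, 18] -> [-12, 18, 19, 40, 43] -> [12, -18, -19, -40, -43] -> [17, -13, -14, -35, -38] -> [21, -9, -10, -31, -34] -> 21
  [-42, -25, -13, -19, -22, -25, -43] -> [-43, -42, -25, -25, -22, -19, -13] -> [43, 42, 25, 25, 22, 19, 13] -> [48, 47, 30, 30, 27, 24, 18] -> [52, 51, 34, 34, 31, 28, 22] -> 52
  [-33, 7, 26] -> [-33, 7, 26] -> [33, -7, -26] -> [38, -2, -21] -> [42, 2, -17] -> 42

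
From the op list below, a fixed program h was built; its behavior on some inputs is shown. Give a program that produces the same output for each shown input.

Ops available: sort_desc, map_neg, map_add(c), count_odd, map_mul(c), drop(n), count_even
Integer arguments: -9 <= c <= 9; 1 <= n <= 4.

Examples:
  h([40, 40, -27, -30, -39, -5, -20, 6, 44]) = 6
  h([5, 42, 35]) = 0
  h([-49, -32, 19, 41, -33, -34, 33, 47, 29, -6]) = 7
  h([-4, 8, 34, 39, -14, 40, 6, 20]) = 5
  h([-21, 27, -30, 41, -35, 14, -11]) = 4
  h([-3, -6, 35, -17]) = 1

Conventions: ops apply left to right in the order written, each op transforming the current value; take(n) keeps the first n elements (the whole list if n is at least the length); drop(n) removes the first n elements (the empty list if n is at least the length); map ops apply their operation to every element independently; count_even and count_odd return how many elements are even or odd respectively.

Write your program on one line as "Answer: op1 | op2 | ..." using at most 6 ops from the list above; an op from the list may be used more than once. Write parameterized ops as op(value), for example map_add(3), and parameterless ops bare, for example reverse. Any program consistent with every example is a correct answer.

drop(1) | drop(2) | map_mul(4) | map_mul(-3) | map_mul(3) | count_even

Check, running the answer program on each example:
  [40, 40, -27, -30, -39, -5, -20, 6, 44] -> [40, -27, -30, -39, -5, -20, 6, 44] -> [-30, -39, -5, -20, 6, 44] -> [-120, -156, -20, -80, 24, 176] -> [360, 468, 60, 240, -72, -528] -> [1080, 1404, 180, 720, -216, -1584] -> 6
  [5, 42, 35] -> [42, 35] -> [] -> [] -> [] -> [] -> 0
  [-49, -32, 19, 41, -33, -34, 33, 47, 29, -6] -> [-32, 19, 41, -33, -34, 33, 47, 29, -6] -> [41, -33, -34, 33, 47, 29, -6] -> [164, -132, -136, 132, 188, 116, -24] -> [-492, 396, 408, -396, -564, -348, 72] -> [-1476, 1188, 1224, -1188, -1692, -1044, 216] -> 7
  [-4, 8, 34, 39, -14, 40, 6, 20] -> [8, 34, 39, -14, 40, 6, 20] -> [39, -14, 40, 6, 20] -> [156, -56, 160, 24, 80] -> [-468, 168, -480, -72, -240] -> [-1404, 504, -1440, -216, -720] -> 5
  [-21, 27, -30, 41, -35, 14, -11] -> [27, -30, 41, -35, 14, -11] -> [41, -35, 14, -11] -> [164, -140, 56, -44] -> [-492, 420, -168, 132] -> [-1476, 1260, -504, 396] -> 4
  [-3, -6, 35, -17] -> [-6, 35, -17] -> [-17] -> [-68] -> [204] -> [612] -> 1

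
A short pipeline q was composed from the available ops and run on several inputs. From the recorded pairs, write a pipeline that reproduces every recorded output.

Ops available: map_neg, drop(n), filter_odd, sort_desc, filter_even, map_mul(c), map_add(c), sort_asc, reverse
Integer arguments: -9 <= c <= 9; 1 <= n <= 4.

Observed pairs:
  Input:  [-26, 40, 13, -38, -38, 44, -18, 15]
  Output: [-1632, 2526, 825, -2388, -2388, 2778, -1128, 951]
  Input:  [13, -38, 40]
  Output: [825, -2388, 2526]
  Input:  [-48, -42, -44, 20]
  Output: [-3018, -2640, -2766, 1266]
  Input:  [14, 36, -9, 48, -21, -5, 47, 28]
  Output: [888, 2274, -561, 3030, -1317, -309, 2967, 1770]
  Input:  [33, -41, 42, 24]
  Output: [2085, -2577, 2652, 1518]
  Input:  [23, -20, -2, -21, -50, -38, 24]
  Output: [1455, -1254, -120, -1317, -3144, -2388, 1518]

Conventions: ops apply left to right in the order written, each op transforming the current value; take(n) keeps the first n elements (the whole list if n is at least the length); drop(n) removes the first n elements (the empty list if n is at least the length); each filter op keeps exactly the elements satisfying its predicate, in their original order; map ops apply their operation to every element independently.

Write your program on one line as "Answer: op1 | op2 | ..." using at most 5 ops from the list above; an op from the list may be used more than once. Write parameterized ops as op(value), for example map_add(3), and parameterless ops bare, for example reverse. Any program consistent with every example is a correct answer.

map_mul(9) | map_mul(-7) | map_add(-6) | map_neg

Check, running the answer program on each example:
  [-26, 40, 13, -38, -38, 44, -18, 15] -> [-234, 360, 117, -342, -342, 396, -162, 135] -> [1638, -2520, -819, 2394, 2394, -2772, 1134, -945] -> [1632, -2526, -825, 2388, 2388, -2778, 1128, -951] -> [-1632, 2526, 825, -2388, -2388, 2778, -1128, 951]
  [13, -38, 40] -> [117, -342, 360] -> [-819, 2394, -2520] -> [-825, 2388, -2526] -> [825, -2388, 2526]
  [-48, -42, -44, 20] -> [-432, -378, -396, 180] -> [3024, 2646, 2772, -1260] -> [3018, 2640, 2766, -1266] -> [-3018, -2640, -2766, 1266]
  [14, 36, -9, 48, -21, -5, 47, 28] -> [126, 324, -81, 432, -189, -45, 423, 252] -> [-882, -2268, 567, -3024, 1323, 315, -2961, -1764] -> [-888, -2274, 561, -3030, 1317, 309, -2967, -1770] -> [888, 2274, -561, 3030, -1317, -309, 2967, 1770]
  [33, -41, 42, 24] -> [297, -369, 378, 216] -> [-2079, 2583, -2646, -1512] -> [-2085, 2577, -2652, -1518] -> [2085, -2577, 2652, 1518]
  [23, -20, -2, -21, -50, -38, 24] -> [207, -180, -18, -189, -450, -342, 216] -> [-1449, 1260, 126, 1323, 3150, 2394, -1512] -> [-1455, 1254, 120, 1317, 3144, 2388, -1518] -> [1455, -1254, -120, -1317, -3144, -2388, 1518]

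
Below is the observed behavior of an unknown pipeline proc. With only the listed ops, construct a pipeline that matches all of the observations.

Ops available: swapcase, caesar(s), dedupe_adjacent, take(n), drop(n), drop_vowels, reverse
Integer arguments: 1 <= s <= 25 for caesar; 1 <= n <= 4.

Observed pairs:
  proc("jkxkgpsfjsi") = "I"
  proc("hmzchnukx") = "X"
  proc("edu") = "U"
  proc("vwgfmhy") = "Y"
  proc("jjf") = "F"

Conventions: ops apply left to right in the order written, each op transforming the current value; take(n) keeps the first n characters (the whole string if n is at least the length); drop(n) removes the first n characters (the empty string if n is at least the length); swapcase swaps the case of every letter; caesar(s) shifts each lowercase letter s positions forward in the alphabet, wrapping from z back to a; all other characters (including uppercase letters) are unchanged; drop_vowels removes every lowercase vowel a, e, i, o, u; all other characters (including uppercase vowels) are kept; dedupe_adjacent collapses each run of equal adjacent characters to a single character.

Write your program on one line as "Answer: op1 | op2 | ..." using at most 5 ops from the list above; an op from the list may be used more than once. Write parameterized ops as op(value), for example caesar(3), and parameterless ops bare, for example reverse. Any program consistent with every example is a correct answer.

reverse | dedupe_adjacent | swapcase | take(1)

Check, running the answer program on each example:
  "jkxkgpsfjsi" -> "isjfspgkxkj" -> "isjfspgkxkj" -> "ISJFSPGKXKJ" -> "I"
  "hmzchnukx" -> "xkunhczmh" -> "xkunhczmh" -> "XKUNHCZMH" -> "X"
  "edu" -> "ude" -> "ude" -> "UDE" -> "U"
  "vwgfmhy" -> "yhmfgwv" -> "yhmfgwv" -> "YHMFGWV" -> "Y"
  "jjf" -> "fjj" -> "fj" -> "FJ" -> "F"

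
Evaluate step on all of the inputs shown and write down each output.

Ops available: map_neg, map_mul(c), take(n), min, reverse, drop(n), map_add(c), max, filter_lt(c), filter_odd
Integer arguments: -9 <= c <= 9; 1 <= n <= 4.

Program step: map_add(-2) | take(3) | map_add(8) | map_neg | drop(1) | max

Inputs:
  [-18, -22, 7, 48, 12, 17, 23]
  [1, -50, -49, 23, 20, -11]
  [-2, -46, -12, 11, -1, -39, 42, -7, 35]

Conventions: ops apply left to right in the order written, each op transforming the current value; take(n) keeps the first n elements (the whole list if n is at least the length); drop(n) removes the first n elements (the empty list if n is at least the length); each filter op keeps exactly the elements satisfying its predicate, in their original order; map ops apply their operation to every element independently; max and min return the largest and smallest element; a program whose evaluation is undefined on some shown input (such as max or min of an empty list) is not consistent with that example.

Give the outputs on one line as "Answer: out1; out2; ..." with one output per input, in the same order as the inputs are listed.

Execution, op by op:
  [-18, -22, 7, 48, 12, 17, 23] -> [-20, -24, 5, 46, 10, 15, 21] -> [-20, -24, 5] -> [-12, -16, 13] -> [12, 16, -13] -> [16, -13] -> 16
  [1, -50, -49, 23, 20, -11] -> [-1, -52, -51, 21, 18, -13] -> [-1, -52, -51] -> [7, -44, -43] -> [-7, 44, 43] -> [44, 43] -> 44
  [-2, -46, -12, 11, -1, -39, 42, -7, 35] -> [-4, -48, -14, 9, -3, -41, 40, -9, 33] -> [-4, -48, -14] -> [4, -40, -6] -> [-4, 40, 6] -> [40, 6] -> 40

16; 44; 40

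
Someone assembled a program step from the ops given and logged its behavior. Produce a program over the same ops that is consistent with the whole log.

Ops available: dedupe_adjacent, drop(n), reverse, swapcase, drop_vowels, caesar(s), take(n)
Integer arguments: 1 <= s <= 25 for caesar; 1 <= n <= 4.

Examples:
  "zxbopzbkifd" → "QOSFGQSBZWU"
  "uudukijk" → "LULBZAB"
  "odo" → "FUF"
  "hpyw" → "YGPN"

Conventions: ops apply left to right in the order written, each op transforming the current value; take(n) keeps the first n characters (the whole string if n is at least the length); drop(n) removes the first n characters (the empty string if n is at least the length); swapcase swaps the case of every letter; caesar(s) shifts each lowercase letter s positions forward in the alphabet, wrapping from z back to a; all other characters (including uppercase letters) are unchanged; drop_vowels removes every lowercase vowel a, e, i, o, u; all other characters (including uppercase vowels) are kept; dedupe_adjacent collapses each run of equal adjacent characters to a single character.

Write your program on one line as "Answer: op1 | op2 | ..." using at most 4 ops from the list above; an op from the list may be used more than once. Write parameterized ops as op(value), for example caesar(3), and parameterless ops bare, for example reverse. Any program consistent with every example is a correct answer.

dedupe_adjacent | caesar(17) | swapcase

Check, running the answer program on each example:
  "zxbopzbkifd" -> "zxbopzbkifd" -> "qosfgqsbzwu" -> "QOSFGQSBZWU"
  "uudukijk" -> "udukijk" -> "lulbzab" -> "LULBZAB"
  "odo" -> "odo" -> "fuf" -> "FUF"
  "hpyw" -> "hpyw" -> "ygpn" -> "YGPN"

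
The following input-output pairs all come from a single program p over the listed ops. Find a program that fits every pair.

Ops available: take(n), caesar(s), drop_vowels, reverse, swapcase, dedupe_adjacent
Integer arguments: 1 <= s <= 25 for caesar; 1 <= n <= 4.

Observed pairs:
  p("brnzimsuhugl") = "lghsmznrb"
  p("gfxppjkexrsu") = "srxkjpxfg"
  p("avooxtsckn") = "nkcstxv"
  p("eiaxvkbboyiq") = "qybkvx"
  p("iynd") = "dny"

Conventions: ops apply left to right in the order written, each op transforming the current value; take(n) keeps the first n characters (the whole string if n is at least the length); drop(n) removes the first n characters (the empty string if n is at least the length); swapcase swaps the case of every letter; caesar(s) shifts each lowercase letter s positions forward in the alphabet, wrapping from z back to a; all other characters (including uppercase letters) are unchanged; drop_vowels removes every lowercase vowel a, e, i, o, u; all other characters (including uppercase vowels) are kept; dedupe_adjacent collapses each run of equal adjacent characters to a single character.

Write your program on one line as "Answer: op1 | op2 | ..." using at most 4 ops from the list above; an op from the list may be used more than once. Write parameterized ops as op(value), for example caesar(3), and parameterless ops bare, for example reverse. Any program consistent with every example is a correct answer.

drop_vowels | dedupe_adjacent | reverse

Check, running the answer program on each example:
  "brnzimsuhugl" -> "brnzmshgl" -> "brnzmshgl" -> "lghsmznrb"
  "gfxppjkexrsu" -> "gfxppjkxrs" -> "gfxpjkxrs" -> "srxkjpxfg"
  "avooxtsckn" -> "vxtsckn" -> "vxtsckn" -> "nkcstxv"
  "eiaxvkbboyiq" -> "xvkbbyq" -> "xvkbyq" -> "qybkvx"
  "iynd" -> "ynd" -> "ynd" -> "dny"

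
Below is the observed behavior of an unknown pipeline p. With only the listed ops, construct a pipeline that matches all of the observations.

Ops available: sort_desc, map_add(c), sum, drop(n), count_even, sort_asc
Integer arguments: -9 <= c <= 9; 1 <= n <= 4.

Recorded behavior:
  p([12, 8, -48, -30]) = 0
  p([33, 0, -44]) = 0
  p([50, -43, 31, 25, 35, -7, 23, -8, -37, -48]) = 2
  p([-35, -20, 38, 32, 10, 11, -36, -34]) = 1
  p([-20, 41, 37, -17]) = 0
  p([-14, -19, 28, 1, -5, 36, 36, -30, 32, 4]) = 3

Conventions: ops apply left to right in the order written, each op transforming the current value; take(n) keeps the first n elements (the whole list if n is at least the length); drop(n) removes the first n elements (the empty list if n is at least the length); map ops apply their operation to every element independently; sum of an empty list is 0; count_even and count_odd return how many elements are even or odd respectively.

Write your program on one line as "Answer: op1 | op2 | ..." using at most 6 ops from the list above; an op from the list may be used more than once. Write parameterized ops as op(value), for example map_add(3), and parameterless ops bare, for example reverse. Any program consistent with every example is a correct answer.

drop(2) | drop(3) | sort_desc | drop(2) | count_even

Check, running the answer program on each example:
  [12, 8, -48, -30] -> [-48, -30] -> [] -> [] -> [] -> 0
  [33, 0, -44] -> [-44] -> [] -> [] -> [] -> 0
  [50, -43, 31, 25, 35, -7, 23, -8, -37, -48] -> [31, 25, 35, -7, 23, -8, -37, -48] -> [-7, 23, -8, -37, -48] -> [23, -7, -8, -37, -48] -> [-8, -37, -48] -> 2
  [-35, -20, 38, 32, 10, 11, -36, -34] -> [38, 32, 10, 11, -36, -34] -> [11, -36, -34] -> [11, -34, -36] -> [-36] -> 1
  [-20, 41, 37, -17] -> [37, -17] -> [] -> [] -> [] -> 0
  [-14, -19, 28, 1, -5, 36, 36, -30, 32, 4] -> [28, 1, -5, 36, 36, -30, 32, 4] -> [36, 36, -30, 32, 4] -> [36, 36, 32, 4, -30] -> [32, 4, -30] -> 3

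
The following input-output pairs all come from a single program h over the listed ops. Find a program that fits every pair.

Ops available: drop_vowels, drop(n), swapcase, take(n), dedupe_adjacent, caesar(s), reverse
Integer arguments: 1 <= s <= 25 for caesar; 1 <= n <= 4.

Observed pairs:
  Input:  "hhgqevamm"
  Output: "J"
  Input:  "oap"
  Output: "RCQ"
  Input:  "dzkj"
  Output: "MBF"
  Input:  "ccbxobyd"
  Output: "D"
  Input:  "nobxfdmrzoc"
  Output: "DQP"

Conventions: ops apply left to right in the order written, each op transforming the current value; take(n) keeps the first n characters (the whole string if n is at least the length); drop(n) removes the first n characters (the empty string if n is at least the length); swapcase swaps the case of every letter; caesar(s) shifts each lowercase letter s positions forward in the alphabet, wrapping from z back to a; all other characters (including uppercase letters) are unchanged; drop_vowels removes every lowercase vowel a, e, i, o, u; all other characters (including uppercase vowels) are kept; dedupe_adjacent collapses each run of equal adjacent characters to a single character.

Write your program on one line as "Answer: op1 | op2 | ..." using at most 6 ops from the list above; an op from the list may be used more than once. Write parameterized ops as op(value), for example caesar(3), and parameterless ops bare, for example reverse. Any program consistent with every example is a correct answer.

take(3) | reverse | caesar(2) | drop_vowels | swapcase | dedupe_adjacent

Check, running the answer program on each example:
  "hhgqevamm" -> "hhg" -> "ghh" -> "ijj" -> "jj" -> "JJ" -> "J"
  "oap" -> "oap" -> "pao" -> "rcq" -> "rcq" -> "RCQ" -> "RCQ"
  "dzkj" -> "dzk" -> "kzd" -> "mbf" -> "mbf" -> "MBF" -> "MBF"
  "ccbxobyd" -> "ccb" -> "bcc" -> "dee" -> "d" -> "D" -> "D"
  "nobxfdmrzoc" -> "nob" -> "bon" -> "dqp" -> "dqp" -> "DQP" -> "DQP"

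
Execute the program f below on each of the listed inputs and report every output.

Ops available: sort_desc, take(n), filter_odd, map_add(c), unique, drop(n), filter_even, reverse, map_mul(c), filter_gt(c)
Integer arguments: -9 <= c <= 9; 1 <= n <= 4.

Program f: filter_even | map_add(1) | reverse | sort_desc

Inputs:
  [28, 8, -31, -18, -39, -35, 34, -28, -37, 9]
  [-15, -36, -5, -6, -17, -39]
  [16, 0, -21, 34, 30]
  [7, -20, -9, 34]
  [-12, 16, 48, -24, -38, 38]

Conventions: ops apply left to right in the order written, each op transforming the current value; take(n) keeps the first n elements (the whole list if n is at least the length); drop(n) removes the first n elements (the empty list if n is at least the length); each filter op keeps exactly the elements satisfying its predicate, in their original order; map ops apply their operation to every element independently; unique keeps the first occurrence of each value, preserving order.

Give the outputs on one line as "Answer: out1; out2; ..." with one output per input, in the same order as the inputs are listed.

Execution, op by op:
  [28, 8, -31, -18, -39, -35, 34, -28, -37, 9] -> [28, 8, -18, 34, -28] -> [29, 9, -17, 35, -27] -> [-27, 35, -17, 9, 29] -> [35, 29, 9, -17, -27]
  [-15, -36, -5, -6, -17, -39] -> [-36, -6] -> [-35, -5] -> [-5, -35] -> [-5, -35]
  [16, 0, -21, 34, 30] -> [16, 0, 34, 30] -> [17, 1, 35, 31] -> [31, 35, 1, 17] -> [35, 31, 17, 1]
  [7, -20, -9, 34] -> [-20, 34] -> [-19, 35] -> [35, -19] -> [35, -19]
  [-12, 16, 48, -24, -38, 38] -> [-12, 16, 48, -24, -38, 38] -> [-11, 17, 49, -23, -37, 39] -> [39, -37, -23, 49, 17, -11] -> [49, 39, 17, -11, -23, -37]

[35, 29, 9, -17, -27]; [-5, -35]; [35, 31, 17, 1]; [35, -19]; [49, 39, 17, -11, -23, -37]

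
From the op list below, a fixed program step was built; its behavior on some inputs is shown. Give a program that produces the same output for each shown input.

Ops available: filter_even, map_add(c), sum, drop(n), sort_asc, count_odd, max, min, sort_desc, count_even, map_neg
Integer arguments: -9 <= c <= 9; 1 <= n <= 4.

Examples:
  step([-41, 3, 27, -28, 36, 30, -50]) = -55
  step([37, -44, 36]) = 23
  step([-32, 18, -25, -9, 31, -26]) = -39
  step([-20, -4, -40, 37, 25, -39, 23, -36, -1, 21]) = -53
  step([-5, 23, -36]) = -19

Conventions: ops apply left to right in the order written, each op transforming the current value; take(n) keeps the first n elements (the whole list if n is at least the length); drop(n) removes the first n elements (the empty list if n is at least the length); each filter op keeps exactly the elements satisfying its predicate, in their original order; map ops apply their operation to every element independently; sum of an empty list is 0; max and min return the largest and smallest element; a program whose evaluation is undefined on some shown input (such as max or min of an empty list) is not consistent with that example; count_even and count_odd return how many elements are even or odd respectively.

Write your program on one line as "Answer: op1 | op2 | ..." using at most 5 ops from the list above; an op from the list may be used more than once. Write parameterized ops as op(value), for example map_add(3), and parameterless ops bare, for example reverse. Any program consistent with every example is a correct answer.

map_add(-3) | filter_even | map_add(-5) | map_add(-6) | min

Check, running the answer program on each example:
  [-41, 3, 27, -28, 36, 30, -50] -> [-44, 0, 24, -31, 33, 27, -53] -> [-44, 0, 24] -> [-49, -5, 19] -> [-55, -11, 13] -> -55
  [37, -44, 36] -> [34, -47, 33] -> [34] -> [29] -> [23] -> 23
  [-32, 18, -25, -9, 31, -26] -> [-35, 15, -28, -12, 28, -29] -> [-28, -12, 28] -> [-33, -17, 23] -> [-39, -23, 17] -> -39
  [-20, -4, -40, 37, 25, -39, 23, -36, -1, 21] -> [-23, -7, -43, 34, 22, -42, 20, -39, -4, 18] -> [34, 22, -42, 20, -4, 18] -> [29, 17, -47, 15, -9, 13] -> [23, 11, -53, 9, -15, 7] -> -53
  [-5, 23, -36] -> [-8, 20, -39] -> [-8, 20] -> [-13, 15] -> [-19, 9] -> -19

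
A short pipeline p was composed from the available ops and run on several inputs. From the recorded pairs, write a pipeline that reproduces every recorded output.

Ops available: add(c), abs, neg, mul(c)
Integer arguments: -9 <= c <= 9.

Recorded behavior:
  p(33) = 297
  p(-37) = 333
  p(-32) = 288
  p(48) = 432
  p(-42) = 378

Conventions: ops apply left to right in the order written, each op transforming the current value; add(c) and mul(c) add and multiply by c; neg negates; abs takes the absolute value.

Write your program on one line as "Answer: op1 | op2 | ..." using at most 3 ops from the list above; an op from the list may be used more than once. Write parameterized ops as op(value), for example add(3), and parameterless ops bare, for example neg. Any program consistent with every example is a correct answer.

abs | mul(-9) | neg

Check, running the answer program on each example:
  33 -> 33 -> -297 -> 297
  -37 -> 37 -> -333 -> 333
  -32 -> 32 -> -288 -> 288
  48 -> 48 -> -432 -> 432
  -42 -> 42 -> -378 -> 378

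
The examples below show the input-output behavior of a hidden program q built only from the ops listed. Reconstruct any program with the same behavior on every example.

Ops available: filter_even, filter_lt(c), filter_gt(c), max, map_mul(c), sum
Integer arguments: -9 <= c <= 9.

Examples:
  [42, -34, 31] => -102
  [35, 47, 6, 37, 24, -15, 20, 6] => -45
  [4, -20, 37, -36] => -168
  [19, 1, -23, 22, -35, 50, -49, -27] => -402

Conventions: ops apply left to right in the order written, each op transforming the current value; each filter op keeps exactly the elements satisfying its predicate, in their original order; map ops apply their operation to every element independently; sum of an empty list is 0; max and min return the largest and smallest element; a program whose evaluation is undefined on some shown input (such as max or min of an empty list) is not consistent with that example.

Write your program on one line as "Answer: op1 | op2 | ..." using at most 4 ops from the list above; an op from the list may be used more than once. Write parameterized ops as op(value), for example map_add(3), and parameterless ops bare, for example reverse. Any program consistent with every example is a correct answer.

filter_lt(6) | filter_lt(-6) | map_mul(3) | sum

Check, running the answer program on each example:
  [42, -34, 31] -> [-34] -> [-34] -> [-102] -> -102
  [35, 47, 6, 37, 24, -15, 20, 6] -> [-15] -> [-15] -> [-45] -> -45
  [4, -20, 37, -36] -> [4, -20, -36] -> [-20, -36] -> [-60, -108] -> -168
  [19, 1, -23, 22, -35, 50, -49, -27] -> [1, -23, -35, -49, -27] -> [-23, -35, -49, -27] -> [-69, -105, -147, -81] -> -402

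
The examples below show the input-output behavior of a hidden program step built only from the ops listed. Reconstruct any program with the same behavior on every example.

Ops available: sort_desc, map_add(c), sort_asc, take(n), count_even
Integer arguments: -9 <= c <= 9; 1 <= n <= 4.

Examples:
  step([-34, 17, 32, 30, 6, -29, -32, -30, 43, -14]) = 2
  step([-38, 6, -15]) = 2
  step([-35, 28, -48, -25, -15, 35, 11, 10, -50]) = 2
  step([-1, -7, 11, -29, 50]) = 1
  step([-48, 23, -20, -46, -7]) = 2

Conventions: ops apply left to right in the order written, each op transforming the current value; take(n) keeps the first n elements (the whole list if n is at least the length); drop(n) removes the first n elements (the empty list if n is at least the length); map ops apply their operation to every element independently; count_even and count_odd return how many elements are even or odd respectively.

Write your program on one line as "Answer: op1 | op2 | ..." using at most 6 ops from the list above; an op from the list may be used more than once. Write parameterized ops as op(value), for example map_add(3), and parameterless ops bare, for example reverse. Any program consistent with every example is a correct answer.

map_add(-4) | sort_desc | take(4) | sort_asc | count_even

Check, running the answer program on each example:
  [-34, 17, 32, 30, 6, -29, -32, -30, 43, -14] -> [-38, 13, 28, 26, 2, -33, -36, -34, 39, -18] -> [39, 28, 26, 13, 2, -18, -33, -34, -36, -38] -> [39, 28, 26, 13] -> [13, 26, 28, 39] -> 2
  [-38, 6, -15] -> [-42, 2, -19] -> [2, -19, -42] -> [2, -19, -42] -> [-42, -19, 2] -> 2
  [-35, 28, -48, -25, -15, 35, 11, 10, -50] -> [-39, 24, -52, -29, -19, 31, 7, 6, -54] -> [31, 24, 7, 6, -19, -29, -39, -52, -54] -> [31, 24, 7, 6] -> [6, 7, 24, 31] -> 2
  [-1, -7, 11, -29, 50] -> [-5, -11, 7, -33, 46] -> [46, 7, -5, -11, -33] -> [46, 7, -5, -11] -> [-11, -5, 7, 46] -> 1
  [-48, 23, -20, -46, -7] -> [-52, 19, -24, -50, -11] -> [19, -11, -24, -50, -52] -> [19, -11, -24, -50] -> [-50, -24, -11, 19] -> 2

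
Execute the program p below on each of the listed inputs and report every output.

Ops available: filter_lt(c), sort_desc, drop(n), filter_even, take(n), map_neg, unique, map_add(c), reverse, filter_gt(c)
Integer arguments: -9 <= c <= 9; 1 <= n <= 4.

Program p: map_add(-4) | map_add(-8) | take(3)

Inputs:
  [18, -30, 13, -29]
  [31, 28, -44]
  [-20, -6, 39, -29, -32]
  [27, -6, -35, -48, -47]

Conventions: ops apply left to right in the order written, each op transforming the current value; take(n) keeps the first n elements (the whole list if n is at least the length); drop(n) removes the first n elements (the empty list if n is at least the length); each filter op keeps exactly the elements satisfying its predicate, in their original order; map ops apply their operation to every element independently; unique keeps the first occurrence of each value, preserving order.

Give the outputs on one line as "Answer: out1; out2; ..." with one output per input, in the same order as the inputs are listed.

Execution, op by op:
  [18, -30, 13, -29] -> [14, -34, 9, -33] -> [6, -42, 1, -41] -> [6, -42, 1]
  [31, 28, -44] -> [27, 24, -48] -> [19, 16, -56] -> [19, 16, -56]
  [-20, -6, 39, -29, -32] -> [-24, -10, 35, -33, -36] -> [-32, -18, 27, -41, -44] -> [-32, -18, 27]
  [27, -6, -35, -48, -47] -> [23, -10, -39, -52, -51] -> [15, -18, -47, -60, -59] -> [15, -18, -47]

[6, -42, 1]; [19, 16, -56]; [-32, -18, 27]; [15, -18, -47]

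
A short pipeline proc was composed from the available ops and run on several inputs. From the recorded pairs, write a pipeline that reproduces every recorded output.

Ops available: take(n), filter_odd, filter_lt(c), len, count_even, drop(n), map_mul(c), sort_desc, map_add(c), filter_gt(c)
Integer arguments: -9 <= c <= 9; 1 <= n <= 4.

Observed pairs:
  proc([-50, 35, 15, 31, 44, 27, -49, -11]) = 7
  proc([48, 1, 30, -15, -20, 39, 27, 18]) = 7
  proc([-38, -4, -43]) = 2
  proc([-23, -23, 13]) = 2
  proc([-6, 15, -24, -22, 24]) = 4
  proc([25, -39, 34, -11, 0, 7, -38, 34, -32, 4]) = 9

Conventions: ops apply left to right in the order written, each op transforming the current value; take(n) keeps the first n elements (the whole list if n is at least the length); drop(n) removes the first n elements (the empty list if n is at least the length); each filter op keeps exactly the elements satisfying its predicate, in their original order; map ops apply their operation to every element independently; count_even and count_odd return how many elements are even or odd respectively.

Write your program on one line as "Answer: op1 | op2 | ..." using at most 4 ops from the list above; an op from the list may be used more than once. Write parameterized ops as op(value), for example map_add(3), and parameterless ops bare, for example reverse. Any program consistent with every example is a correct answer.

drop(1) | map_mul(4) | sort_desc | count_even

Check, running the answer program on each example:
  [-50, 35, 15, 31, 44, 27, -49, -11] -> [35, 15, 31, 44, 27, -49, -11] -> [140, 60, 124, 176, 108, -196, -44] -> [176, 140, 124, 108, 60, -44, -196] -> 7
  [48, 1, 30, -15, -20, 39, 27, 18] -> [1, 30, -15, -20, 39, 27, 18] -> [4, 120, -60, -80, 156, 108, 72] -> [156, 120, 108, 72, 4, -60, -80] -> 7
  [-38, -4, -43] -> [-4, -43] -> [-16, -172] -> [-16, -172] -> 2
  [-23, -23, 13] -> [-23, 13] -> [-92, 52] -> [52, -92] -> 2
  [-6, 15, -24, -22, 24] -> [15, -24, -22, 24] -> [60, -96, -88, 96] -> [96, 60, -88, -96] -> 4
  [25, -39, 34, -11, 0, 7, -38, 34, -32, 4] -> [-39, 34, -11, 0, 7, -38, 34, -32, 4] -> [-156, 136, -44, 0, 28, -152, 136, -128, 16] -> [136, 136, 28, 16, 0, -44, -128, -152, -156] -> 9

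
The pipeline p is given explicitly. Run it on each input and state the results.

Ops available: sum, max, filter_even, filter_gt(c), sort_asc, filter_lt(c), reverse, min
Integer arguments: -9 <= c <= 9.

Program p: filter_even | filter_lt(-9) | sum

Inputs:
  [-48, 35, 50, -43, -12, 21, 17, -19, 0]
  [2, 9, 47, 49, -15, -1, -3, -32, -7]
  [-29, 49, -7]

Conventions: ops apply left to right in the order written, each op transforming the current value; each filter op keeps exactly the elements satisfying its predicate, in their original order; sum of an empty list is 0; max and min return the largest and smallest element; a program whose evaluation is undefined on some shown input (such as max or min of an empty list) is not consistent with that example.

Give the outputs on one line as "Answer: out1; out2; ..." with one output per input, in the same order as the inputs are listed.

Execution, op by op:
  [-48, 35, 50, -43, -12, 21, 17, -19, 0] -> [-48, 50, -12, 0] -> [-48, -12] -> -60
  [2, 9, 47, 49, -15, -1, -3, -32, -7] -> [2, -32] -> [-32] -> -32
  [-29, 49, -7] -> [] -> [] -> 0

-60; -32; 0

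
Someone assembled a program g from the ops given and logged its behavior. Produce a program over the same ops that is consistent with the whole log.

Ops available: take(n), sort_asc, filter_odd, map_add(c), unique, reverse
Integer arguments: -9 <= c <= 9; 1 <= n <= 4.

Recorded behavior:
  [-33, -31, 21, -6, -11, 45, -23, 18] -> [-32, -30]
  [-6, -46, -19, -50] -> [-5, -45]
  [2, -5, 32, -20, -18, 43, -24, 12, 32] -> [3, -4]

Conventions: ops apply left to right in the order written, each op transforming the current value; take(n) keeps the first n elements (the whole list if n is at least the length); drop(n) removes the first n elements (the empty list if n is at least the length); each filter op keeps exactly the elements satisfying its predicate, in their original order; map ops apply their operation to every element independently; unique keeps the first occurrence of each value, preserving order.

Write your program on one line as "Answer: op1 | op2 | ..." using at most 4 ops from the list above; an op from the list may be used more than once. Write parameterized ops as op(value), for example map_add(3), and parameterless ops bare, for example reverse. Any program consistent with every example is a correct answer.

take(2) | map_add(-6) | map_add(7)

Check, running the answer program on each example:
  [-33, -31, 21, -6, -11, 45, -23, 18] -> [-33, -31] -> [-39, -37] -> [-32, -30]
  [-6, -46, -19, -50] -> [-6, -46] -> [-12, -52] -> [-5, -45]
  [2, -5, 32, -20, -18, 43, -24, 12, 32] -> [2, -5] -> [-4, -11] -> [3, -4]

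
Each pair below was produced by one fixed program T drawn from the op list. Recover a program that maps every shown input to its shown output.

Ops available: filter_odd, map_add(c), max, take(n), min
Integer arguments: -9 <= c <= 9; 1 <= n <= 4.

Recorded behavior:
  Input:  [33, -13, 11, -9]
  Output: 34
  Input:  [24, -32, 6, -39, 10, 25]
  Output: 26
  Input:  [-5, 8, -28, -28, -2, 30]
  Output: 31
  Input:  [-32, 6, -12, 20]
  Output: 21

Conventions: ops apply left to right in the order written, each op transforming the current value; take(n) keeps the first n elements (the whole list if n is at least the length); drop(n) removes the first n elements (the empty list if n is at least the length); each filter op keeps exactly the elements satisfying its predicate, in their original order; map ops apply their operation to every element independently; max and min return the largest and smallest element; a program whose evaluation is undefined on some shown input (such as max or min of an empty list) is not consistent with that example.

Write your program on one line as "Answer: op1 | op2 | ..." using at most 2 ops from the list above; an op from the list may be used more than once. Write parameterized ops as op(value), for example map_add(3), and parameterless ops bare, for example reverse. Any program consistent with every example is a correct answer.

map_add(1) | max

Check, running the answer program on each example:
  [33, -13, 11, -9] -> [34, -12, 12, -8] -> 34
  [24, -32, 6, -39, 10, 25] -> [25, -31, 7, -38, 11, 26] -> 26
  [-5, 8, -28, -28, -2, 30] -> [-4, 9, -27, -27, -1, 31] -> 31
  [-32, 6, -12, 20] -> [-31, 7, -11, 21] -> 21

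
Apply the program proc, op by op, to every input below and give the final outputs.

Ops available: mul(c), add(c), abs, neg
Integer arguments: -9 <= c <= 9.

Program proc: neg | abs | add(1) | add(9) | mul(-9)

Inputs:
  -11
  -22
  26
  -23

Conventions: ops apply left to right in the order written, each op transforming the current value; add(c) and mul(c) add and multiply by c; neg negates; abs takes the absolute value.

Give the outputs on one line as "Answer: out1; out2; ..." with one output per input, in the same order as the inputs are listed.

Execution, op by op:
  -11 -> 11 -> 11 -> 12 -> 21 -> -189
  -22 -> 22 -> 22 -> 23 -> 32 -> -288
  26 -> -26 -> 26 -> 27 -> 36 -> -324
  -23 -> 23 -> 23 -> 24 -> 33 -> -297

-189; -288; -324; -297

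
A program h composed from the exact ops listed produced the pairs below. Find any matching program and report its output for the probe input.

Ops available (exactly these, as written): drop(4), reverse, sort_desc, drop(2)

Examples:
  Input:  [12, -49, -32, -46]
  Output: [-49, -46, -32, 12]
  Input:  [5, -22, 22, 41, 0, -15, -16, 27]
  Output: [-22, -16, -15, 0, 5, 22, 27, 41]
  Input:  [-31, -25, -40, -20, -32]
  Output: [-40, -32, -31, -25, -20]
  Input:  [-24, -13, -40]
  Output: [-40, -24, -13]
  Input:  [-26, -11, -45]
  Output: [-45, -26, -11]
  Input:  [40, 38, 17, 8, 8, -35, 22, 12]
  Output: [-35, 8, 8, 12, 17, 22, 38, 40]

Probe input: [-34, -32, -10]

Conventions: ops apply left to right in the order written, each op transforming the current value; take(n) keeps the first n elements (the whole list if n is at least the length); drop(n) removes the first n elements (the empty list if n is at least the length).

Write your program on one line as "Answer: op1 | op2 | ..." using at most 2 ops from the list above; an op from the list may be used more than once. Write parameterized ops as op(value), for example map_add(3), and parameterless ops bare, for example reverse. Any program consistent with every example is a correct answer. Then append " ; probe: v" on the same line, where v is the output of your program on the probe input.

sort_desc | reverse ; probe: [-34, -32, -10]

Check, running the answer program on each example:
  [12, -49, -32, -46] -> [12, -32, -46, -49] -> [-49, -46, -32, 12]
  [5, -22, 22, 41, 0, -15, -16, 27] -> [41, 27, 22, 5, 0, -15, -16, -22] -> [-22, -16, -15, 0, 5, 22, 27, 41]
  [-31, -25, -40, -20, -32] -> [-20, -25, -31, -32, -40] -> [-40, -32, -31, -25, -20]
  [-24, -13, -40] -> [-13, -24, -40] -> [-40, -24, -13]
  [-26, -11, -45] -> [-11, -26, -45] -> [-45, -26, -11]
  [40, 38, 17, 8, 8, -35, 22, 12] -> [40, 38, 22, 17, 12, 8, 8, -35] -> [-35, 8, 8, 12, 17, 22, 38, 40]
  probe: [-34, -32, -10] -> [-10, -32, -34] -> [-34, -32, -10]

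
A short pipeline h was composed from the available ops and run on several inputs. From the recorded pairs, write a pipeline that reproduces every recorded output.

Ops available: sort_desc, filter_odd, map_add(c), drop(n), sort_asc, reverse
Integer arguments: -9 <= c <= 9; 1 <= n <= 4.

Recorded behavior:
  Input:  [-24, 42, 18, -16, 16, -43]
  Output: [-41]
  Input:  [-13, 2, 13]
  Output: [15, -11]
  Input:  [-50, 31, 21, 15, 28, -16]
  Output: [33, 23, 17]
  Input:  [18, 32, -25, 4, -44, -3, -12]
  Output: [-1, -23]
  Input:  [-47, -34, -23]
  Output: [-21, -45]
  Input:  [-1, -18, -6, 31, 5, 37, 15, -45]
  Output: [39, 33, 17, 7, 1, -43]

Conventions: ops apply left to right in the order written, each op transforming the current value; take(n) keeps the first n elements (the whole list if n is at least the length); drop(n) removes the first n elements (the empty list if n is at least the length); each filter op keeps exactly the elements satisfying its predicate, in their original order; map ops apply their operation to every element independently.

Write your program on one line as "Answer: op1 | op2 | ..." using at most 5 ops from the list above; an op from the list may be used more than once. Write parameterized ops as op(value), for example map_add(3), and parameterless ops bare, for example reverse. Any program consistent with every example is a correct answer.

sort_asc | reverse | filter_odd | map_add(2)

Check, running the answer program on each example:
  [-24, 42, 18, -16, 16, -43] -> [-43, -24, -16, 16, 18, 42] -> [42, 18, 16, -16, -24, -43] -> [-43] -> [-41]
  [-13, 2, 13] -> [-13, 2, 13] -> [13, 2, -13] -> [13, -13] -> [15, -11]
  [-50, 31, 21, 15, 28, -16] -> [-50, -16, 15, 21, 28, 31] -> [31, 28, 21, 15, -16, -50] -> [31, 21, 15] -> [33, 23, 17]
  [18, 32, -25, 4, -44, -3, -12] -> [-44, -25, -12, -3, 4, 18, 32] -> [32, 18, 4, -3, -12, -25, -44] -> [-3, -25] -> [-1, -23]
  [-47, -34, -23] -> [-47, -34, -23] -> [-23, -34, -47] -> [-23, -47] -> [-21, -45]
  [-1, -18, -6, 31, 5, 37, 15, -45] -> [-45, -18, -6, -1, 5, 15, 31, 37] -> [37, 31, 15, 5, -1, -6, -18, -45] -> [37, 31, 15, 5, -1, -45] -> [39, 33, 17, 7, 1, -43]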